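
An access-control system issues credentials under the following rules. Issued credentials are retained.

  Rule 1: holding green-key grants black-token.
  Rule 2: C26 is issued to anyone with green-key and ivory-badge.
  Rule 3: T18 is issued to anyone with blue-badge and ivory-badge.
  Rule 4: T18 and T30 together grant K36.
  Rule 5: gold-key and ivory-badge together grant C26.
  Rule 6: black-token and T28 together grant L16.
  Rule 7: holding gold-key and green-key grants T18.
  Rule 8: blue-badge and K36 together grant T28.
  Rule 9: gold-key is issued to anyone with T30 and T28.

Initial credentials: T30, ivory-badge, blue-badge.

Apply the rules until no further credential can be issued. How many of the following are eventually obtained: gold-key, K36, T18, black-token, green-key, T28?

4

Holding blue-badge and ivory-badge grants T18 (Rule 3).
Holding T18 and T30 grants K36 (Rule 4).
Holding blue-badge and K36 grants T28 (Rule 8).
Holding T30 and T28 grants gold-key (Rule 9).
gold-key: reached.
K36: reached.
T18: reached.
black-token would need green-key (Rule 1), but green-key is never granted.
No rule produces green-key, and it is not given.
T28: reached.
Reached: gold-key, K36, T18, and T28 — 4 of the 6.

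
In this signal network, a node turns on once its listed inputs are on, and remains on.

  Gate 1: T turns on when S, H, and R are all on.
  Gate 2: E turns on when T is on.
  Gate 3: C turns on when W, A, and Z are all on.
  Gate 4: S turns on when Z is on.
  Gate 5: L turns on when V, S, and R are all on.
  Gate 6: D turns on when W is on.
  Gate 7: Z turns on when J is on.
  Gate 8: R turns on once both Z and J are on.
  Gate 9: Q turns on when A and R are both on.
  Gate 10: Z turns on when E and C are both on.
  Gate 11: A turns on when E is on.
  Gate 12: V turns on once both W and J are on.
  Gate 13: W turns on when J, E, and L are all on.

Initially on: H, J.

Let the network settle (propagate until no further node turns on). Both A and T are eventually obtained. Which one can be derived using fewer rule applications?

T

T: Gate 7: J on → Z on. Z is on, so S turns on (Gate 4). Gate 8: Z and J on → R on. S, H, and R are on, so T turns on (Gate 1). [4 rule applications]
A: J is on, so Z turns on (Gate 7). Z is on, so S turns on (Gate 4). Z and J are on, so R turns on (Gate 8). S, H, and R are on, so T turns on (Gate 1). Gate 2: T on → E on. E is on, so A turns on (Gate 11). [6 rule applications]
T needs fewer.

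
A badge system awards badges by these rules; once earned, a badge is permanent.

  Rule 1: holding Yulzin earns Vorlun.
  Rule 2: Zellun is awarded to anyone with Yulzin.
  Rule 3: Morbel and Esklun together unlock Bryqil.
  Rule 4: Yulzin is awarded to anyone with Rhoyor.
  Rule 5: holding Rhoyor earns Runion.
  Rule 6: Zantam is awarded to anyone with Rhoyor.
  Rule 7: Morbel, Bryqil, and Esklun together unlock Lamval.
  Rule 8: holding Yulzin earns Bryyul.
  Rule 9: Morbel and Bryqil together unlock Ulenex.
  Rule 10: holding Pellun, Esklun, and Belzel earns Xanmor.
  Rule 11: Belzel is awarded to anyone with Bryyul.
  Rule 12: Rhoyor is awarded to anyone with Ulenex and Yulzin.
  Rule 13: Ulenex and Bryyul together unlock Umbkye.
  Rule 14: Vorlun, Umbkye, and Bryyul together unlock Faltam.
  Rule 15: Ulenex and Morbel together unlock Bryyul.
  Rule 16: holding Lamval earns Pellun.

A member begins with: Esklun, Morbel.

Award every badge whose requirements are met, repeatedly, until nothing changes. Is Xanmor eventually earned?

With Morbel and Esklun, Bryqil is earned (Rule 3).
With Morbel, Bryqil, and Esklun, Lamval is earned (Rule 7).
With Morbel and Bryqil, Ulenex is earned (Rule 9).
With Ulenex and Morbel, Bryyul is earned (Rule 15).
With Lamval, Pellun is earned (Rule 16).
With Bryyul, Belzel is earned (Rule 11).
With Pellun, Esklun, and Belzel, Xanmor is earned (Rule 10).

Yes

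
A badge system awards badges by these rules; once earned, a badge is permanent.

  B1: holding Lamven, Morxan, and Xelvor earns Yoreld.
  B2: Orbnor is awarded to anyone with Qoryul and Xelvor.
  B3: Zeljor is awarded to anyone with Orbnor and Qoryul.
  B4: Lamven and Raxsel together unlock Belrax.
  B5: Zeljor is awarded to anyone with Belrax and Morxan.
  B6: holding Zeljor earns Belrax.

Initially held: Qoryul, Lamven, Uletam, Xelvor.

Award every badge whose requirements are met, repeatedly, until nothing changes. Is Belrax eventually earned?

With Qoryul and Xelvor, Orbnor is earned (B2).
With Orbnor and Qoryul, Zeljor is earned (B3).
With Zeljor, Belrax is earned (B6).

Yes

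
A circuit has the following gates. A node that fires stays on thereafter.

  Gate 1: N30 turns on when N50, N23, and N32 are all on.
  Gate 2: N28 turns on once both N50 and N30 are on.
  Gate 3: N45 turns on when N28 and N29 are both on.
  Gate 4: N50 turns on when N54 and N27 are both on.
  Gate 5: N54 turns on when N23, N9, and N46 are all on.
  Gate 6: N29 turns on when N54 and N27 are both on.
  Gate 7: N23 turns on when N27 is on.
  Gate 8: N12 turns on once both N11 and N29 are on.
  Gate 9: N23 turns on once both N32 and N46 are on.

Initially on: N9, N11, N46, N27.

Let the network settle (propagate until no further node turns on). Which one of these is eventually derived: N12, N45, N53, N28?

N12

N27 is on, so N23 turns on (Gate 7).
Gate 5: N23, N9, and N46 on → N54 on.
N54 and N27 are on, so N29 turns on (Gate 6).
N11 and N29 are on, so N12 turns on (Gate 8).
No rule produces N53, and it is not given. N45 would need N28 and N29 (Gate 3), but N28 never turns on. N28 would need N50 and N30 (Gate 2), but N30 never turns on.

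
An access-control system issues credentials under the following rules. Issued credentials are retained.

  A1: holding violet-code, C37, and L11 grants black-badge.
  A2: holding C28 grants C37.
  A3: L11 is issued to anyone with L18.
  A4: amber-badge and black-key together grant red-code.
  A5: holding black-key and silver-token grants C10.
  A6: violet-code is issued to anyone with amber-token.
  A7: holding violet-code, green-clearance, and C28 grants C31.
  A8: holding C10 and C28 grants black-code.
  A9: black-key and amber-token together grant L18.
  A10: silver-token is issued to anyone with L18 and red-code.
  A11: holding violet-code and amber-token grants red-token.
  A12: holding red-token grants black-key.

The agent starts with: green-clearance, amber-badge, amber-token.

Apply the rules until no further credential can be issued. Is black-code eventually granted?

No

black-code would need C10 and C28 (A8), but C28 is never granted.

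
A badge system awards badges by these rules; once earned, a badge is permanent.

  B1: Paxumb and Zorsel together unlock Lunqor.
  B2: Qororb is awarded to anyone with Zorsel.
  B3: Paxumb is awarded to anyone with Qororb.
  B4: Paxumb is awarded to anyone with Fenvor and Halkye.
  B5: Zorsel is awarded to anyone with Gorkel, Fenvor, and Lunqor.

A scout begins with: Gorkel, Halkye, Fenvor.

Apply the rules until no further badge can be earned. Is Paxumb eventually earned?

With Fenvor and Halkye, Paxumb is earned (B4).

Yes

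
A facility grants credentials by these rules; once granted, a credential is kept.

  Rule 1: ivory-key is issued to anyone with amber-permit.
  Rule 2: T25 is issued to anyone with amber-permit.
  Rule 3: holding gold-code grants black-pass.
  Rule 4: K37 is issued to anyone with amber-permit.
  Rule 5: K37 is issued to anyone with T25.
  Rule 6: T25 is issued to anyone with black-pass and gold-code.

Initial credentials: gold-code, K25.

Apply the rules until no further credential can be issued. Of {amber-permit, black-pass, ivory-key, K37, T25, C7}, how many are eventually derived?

3

Holding gold-code grants black-pass (Rule 3).
Holding black-pass and gold-code grants T25 (Rule 6).
Holding T25 grants K37 (Rule 5).
No rule produces amber-permit, and it is not given.
black-pass: reached.
ivory-key would need amber-permit (Rule 1), but amber-permit is never granted.
K37: reached.
T25: reached.
No rule produces C7, and it is not given.
Reached: black-pass, K37, and T25 — 3 of the 6.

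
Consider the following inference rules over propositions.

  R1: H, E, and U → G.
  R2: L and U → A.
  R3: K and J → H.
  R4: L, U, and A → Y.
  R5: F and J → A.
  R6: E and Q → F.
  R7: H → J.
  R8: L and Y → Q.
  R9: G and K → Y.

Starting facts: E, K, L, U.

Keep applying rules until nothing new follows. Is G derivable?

G would need H, E, and U (R1), but H is never established.

No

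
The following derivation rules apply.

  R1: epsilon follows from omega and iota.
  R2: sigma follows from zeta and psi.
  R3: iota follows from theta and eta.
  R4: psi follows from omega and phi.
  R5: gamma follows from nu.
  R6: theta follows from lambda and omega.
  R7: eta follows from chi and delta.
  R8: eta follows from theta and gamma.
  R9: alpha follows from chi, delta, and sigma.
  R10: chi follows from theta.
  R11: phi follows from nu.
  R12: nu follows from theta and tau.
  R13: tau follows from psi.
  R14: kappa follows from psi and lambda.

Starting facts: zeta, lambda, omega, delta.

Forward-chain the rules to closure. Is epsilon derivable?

Yes

From lambda and omega, R6 gives theta.
From theta, R10 gives chi.
chi and delta hold, so eta follows (R7).
From theta and eta, R3 gives iota.
From omega and iota, R1 gives epsilon.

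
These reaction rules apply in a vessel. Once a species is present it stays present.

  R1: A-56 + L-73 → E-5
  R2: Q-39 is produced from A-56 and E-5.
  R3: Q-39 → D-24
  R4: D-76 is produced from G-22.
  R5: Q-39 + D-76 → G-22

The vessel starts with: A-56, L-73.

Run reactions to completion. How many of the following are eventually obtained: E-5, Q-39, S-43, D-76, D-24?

3

A-56 and L-73 present → E-5 forms (R1).
A-56 and E-5 present → Q-39 forms (R2).
Q-39 present → D-24 forms (R3).
E-5: reached.
Q-39: reached.
No rule produces S-43, and it is not given.
D-76 would need G-22 (R4), but G-22 never forms.
D-24: reached.
Reached: E-5, Q-39, and D-24 — 3 of the 5.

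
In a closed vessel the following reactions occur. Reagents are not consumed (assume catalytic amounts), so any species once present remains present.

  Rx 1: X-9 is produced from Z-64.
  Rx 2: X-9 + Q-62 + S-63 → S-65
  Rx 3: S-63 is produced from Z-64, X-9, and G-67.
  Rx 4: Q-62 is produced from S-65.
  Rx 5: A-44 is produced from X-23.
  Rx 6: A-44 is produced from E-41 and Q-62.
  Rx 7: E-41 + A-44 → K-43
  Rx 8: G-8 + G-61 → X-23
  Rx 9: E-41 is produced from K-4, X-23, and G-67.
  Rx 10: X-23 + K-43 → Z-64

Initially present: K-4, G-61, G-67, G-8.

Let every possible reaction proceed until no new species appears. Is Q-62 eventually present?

No

Q-62 would need S-65 (Rx 4), but S-65 never forms.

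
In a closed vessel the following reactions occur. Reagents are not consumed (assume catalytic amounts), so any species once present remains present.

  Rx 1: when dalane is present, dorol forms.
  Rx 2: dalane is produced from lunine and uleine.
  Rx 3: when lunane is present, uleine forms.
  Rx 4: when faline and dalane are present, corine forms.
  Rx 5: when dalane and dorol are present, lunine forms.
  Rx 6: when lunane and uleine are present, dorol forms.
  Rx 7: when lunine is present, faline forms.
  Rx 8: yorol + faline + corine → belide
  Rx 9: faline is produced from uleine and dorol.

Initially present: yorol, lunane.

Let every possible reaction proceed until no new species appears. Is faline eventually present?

Yes

lunane present → uleine forms (Rx 3).
lunane and uleine present → dorol forms (Rx 6).
uleine and dorol present → faline forms (Rx 9).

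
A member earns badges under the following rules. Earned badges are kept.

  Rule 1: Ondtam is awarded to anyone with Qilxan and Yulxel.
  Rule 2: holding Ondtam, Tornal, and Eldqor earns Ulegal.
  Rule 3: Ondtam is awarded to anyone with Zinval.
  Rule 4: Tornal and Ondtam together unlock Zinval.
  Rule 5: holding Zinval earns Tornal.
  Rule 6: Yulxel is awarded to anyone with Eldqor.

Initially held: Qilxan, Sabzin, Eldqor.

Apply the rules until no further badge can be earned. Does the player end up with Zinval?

Zinval would need Tornal and Ondtam (Rule 4), but Tornal is never earned.

No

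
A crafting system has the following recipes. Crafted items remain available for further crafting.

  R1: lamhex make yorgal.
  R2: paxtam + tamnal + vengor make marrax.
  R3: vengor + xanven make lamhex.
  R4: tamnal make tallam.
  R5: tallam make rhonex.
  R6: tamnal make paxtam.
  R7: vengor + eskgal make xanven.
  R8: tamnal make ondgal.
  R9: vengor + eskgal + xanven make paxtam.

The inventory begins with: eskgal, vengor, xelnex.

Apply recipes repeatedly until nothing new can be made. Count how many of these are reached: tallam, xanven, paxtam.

2

Using R7, vengor and eskgal make xanven.
Using R9, vengor, eskgal, and xanven make paxtam.
tallam would need tamnal (R4), but tamnal is never obtained.
xanven: reached.
paxtam: reached.
Reached: xanven and paxtam — 2 of the 3.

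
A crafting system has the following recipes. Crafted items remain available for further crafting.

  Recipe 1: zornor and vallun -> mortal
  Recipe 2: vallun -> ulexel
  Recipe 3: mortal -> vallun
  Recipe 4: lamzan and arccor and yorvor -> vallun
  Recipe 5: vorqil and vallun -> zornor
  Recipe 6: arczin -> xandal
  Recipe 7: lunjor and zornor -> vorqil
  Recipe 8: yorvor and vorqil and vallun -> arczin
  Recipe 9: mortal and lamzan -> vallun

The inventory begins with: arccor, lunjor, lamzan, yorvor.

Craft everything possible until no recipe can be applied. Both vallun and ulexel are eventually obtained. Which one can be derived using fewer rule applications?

vallun: lamzan and arccor and yorvor -> vallun (Recipe 4). [1 rule application]
ulexel: Using Recipe 4, lamzan, arccor, and yorvor make vallun. Using Recipe 2, vallun makes ulexel. [2 rule applications]
vallun needs fewer.

vallun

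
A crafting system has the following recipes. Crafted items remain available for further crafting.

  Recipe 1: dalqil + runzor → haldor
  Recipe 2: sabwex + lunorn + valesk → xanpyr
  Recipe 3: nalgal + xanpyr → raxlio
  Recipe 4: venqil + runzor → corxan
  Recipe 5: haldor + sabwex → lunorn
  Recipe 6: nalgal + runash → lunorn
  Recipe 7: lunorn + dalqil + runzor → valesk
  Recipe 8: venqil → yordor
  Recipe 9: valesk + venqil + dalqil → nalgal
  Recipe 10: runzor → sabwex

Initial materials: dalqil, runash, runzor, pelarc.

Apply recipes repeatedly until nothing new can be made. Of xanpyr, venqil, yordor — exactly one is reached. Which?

runzor → sabwex (Recipe 10).
dalqil + runzor → haldor (Recipe 1).
haldor + sabwex → lunorn (Recipe 5).
Using Recipe 7, lunorn, dalqil, and runzor make valesk.
Using Recipe 2, sabwex, lunorn, and valesk make xanpyr.
No rule produces venqil, and it is not given. yordor would need venqil (Recipe 8), but venqil is never obtained.

xanpyr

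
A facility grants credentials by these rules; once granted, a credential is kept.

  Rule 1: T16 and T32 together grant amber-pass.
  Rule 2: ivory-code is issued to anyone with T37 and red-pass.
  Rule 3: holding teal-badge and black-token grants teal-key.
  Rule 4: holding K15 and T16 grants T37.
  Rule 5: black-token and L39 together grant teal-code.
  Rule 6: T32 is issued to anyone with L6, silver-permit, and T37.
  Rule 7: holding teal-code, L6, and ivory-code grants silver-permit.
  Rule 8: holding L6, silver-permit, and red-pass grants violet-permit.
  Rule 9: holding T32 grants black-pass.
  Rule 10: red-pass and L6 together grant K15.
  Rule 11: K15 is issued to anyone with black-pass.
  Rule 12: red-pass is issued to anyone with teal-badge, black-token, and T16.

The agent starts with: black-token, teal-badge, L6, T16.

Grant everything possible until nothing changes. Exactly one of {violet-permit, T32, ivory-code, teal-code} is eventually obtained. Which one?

Holding teal-badge, black-token, and T16 grants red-pass (Rule 12).
Holding red-pass and L6 grants K15 (Rule 10).
Holding K15 and T16 grants T37 (Rule 4).
Holding T37 and red-pass grants ivory-code (Rule 2).
T32 would need L6, silver-permit, and T37 (Rule 6), but silver-permit is never granted. violet-permit would need L6, silver-permit, and red-pass (Rule 8), but silver-permit is never granted. teal-code would need black-token and L39 (Rule 5), but L39 is never granted.

ivory-code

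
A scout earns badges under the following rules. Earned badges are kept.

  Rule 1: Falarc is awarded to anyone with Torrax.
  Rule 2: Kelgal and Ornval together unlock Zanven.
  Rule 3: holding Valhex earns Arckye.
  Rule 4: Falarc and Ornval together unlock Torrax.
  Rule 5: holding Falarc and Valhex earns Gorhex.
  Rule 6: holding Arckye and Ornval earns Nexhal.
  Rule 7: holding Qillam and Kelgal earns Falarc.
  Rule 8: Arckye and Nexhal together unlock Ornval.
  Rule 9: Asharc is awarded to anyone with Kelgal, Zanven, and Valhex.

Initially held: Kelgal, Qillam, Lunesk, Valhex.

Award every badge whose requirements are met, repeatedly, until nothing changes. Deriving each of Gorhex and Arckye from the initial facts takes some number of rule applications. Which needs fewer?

Arckye: With Valhex, Arckye is earned (Rule 3). [1 rule application]
Gorhex: With Qillam and Kelgal, Falarc is earned (Rule 7). With Falarc and Valhex, Gorhex is earned (Rule 5). [2 rule applications]
Arckye needs fewer.

Arckye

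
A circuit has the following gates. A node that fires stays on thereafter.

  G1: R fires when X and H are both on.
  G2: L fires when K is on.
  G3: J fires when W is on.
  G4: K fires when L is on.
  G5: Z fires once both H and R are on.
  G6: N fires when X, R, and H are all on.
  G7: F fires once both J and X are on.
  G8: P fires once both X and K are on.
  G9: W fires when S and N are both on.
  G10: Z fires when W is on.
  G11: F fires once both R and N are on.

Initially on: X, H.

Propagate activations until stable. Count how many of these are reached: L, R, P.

G1: X and H on → R on.
L would need K (G2), but K never turns on.
R: reached.
P would need X and K (G8), but K never turns on.
Reached: R — 1 of the 3.

1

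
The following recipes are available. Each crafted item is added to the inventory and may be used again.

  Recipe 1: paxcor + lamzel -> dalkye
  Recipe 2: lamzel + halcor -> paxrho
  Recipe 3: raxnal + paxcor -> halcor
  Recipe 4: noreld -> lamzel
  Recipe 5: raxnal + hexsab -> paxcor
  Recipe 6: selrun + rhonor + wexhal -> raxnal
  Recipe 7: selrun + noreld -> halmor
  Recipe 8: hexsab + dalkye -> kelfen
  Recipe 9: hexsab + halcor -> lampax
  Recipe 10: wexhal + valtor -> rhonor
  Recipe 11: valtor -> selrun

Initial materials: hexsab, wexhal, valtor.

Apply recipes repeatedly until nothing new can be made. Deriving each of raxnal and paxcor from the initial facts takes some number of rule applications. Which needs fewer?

raxnal

raxnal: Using Recipe 11, valtor makes selrun. Using Recipe 10, wexhal and valtor make rhonor. selrun + rhonor + wexhal -> raxnal (Recipe 6). [3 rule applications]
paxcor: Using Recipe 11, valtor makes selrun. Using Recipe 10, wexhal and valtor make rhonor. Using Recipe 6, selrun, rhonor, and wexhal make raxnal. Using Recipe 5, raxnal and hexsab make paxcor. [4 rule applications]
raxnal needs fewer.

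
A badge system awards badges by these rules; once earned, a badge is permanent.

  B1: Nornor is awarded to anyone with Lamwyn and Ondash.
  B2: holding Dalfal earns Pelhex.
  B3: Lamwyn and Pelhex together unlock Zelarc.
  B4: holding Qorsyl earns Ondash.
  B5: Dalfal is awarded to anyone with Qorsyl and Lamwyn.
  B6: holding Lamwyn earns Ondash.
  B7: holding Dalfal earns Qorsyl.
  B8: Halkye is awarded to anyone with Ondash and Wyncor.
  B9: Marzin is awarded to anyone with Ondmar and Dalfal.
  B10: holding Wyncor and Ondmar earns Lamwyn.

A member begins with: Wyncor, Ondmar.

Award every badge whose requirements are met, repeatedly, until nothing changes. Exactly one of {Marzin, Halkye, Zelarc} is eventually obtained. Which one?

Halkye

With Wyncor and Ondmar, Lamwyn is earned (B10).
With Lamwyn, Ondash is earned (B6).
With Ondash and Wyncor, Halkye is earned (B8).
Zelarc would need Lamwyn and Pelhex (B3), but Pelhex is never earned. Marzin would need Ondmar and Dalfal (B9), but Dalfal is never earned.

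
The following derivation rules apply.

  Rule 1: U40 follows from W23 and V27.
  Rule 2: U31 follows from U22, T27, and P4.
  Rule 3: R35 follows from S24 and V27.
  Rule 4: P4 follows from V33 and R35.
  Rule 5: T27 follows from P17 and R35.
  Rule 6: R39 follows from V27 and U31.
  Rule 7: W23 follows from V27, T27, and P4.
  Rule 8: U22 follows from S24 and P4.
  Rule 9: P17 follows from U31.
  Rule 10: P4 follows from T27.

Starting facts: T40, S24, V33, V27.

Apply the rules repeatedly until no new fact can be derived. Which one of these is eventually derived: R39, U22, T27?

From S24 and V27, Rule 3 gives R35.
V33 and R35 hold, so P4 follows (Rule 4).
From S24 and P4, Rule 8 gives U22.
R39 would need V27 and U31 (Rule 6), but U31 is never established. T27 would need P17 and R35 (Rule 5), but P17 is never established.

U22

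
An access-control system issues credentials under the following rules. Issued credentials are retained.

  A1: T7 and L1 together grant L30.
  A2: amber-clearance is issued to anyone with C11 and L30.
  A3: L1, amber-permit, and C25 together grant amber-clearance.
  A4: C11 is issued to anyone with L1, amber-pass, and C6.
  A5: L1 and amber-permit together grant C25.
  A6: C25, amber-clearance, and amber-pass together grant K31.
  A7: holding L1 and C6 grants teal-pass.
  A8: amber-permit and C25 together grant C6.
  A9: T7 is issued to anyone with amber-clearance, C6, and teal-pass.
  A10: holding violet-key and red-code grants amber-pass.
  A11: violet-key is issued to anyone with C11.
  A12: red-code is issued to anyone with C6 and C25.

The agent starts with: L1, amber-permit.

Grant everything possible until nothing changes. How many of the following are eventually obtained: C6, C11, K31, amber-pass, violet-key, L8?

1

Holding L1 and amber-permit grants C25 (A5).
Holding amber-permit and C25 grants C6 (A8).
C6: reached.
C11 would need L1, amber-pass, and C6 (A4), but amber-pass is never granted.
K31 would need C25, amber-clearance, and amber-pass (A6), but amber-pass is never granted.
amber-pass would need violet-key and red-code (A10), but violet-key is never granted.
violet-key would need C11 (A11), but C11 is never granted.
No rule produces L8, and it is not given.
Reached: C6 — 1 of the 6.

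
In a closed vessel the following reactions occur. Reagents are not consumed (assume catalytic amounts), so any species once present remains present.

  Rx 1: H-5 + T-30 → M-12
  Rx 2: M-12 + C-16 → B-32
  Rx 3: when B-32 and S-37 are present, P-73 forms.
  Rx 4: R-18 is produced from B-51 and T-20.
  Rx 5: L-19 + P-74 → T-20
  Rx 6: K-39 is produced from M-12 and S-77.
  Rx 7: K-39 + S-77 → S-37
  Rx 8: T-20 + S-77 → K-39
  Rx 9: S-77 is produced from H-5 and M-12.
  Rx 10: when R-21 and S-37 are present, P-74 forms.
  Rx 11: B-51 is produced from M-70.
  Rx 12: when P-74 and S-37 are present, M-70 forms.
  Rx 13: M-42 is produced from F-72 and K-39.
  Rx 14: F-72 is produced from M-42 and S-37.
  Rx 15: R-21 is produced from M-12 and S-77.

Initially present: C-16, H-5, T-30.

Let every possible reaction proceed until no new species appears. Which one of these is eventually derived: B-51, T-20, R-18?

H-5 and T-30 present → M-12 forms (Rx 1).
H-5 and M-12 present → S-77 forms (Rx 9).
M-12 and S-77 present → K-39 forms (Rx 6).
M-12 and S-77 present → R-21 forms (Rx 15).
K-39 and S-77 present → S-37 forms (Rx 7).
R-21 and S-37 present → P-74 forms (Rx 10).
P-74 and S-37 present → M-70 forms (Rx 12).
M-70 present → B-51 forms (Rx 11).
T-20 would need L-19 and P-74 (Rx 5), but L-19 never forms. R-18 would need B-51 and T-20 (Rx 4), but T-20 never forms.

B-51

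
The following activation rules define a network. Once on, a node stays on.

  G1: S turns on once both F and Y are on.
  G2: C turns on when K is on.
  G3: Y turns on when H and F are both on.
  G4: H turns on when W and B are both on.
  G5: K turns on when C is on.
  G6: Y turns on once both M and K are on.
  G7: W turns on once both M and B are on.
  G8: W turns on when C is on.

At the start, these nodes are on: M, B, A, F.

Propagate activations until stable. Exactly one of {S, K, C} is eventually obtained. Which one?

M and B are on, so W turns on (G7).
G4: W and B on → H on.
H and F are on, so Y turns on (G3).
G1: F and Y on → S on.
C would need K (G2), but K never turns on. K would need C (G5), but C never turns on.

S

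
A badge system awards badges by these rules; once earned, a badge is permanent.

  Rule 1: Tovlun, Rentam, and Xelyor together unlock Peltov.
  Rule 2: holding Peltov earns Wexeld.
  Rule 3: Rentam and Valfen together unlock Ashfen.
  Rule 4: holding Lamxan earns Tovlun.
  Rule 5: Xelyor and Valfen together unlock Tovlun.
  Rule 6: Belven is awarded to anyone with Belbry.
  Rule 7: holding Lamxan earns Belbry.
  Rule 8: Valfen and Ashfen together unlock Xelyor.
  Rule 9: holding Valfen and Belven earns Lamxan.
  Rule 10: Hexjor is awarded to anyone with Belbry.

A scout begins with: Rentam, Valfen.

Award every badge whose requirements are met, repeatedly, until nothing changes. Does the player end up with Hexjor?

Hexjor would need Belbry (Rule 10), but Belbry is never earned.

No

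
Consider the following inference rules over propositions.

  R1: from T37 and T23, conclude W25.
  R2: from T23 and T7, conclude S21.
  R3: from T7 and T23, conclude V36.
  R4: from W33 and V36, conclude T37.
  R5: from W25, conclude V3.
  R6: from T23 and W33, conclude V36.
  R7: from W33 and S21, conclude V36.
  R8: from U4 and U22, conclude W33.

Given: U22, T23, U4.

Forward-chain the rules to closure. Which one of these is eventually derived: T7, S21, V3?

U4 and U22 hold, so W33 follows (R8).
T23 and W33 hold, so V36 follows (R6).
From W33 and V36, R4 gives T37.
From T37 and T23, R1 gives W25.
From W25, R5 gives V3.
No rule produces T7, and it is not given. S21 would need T23 and T7 (R2), but T7 is never established.

V3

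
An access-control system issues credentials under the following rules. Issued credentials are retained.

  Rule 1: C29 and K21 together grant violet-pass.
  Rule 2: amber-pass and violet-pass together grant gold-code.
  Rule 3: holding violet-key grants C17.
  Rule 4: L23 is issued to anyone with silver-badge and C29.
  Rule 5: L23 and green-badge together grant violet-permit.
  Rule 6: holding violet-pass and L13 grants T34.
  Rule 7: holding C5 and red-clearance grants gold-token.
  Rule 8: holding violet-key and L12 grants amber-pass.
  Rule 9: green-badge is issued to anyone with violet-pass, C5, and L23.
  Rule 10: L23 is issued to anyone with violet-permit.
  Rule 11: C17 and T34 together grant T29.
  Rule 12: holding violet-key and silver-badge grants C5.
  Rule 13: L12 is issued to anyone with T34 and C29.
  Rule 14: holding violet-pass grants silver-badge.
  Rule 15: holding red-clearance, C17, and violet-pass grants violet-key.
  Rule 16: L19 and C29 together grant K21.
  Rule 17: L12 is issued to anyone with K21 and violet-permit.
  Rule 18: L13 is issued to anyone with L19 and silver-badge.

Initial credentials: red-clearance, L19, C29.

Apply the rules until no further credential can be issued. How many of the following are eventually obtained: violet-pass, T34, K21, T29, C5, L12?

4

Holding L19 and C29 grants K21 (Rule 16).
Holding C29 and K21 grants violet-pass (Rule 1).
Holding violet-pass grants silver-badge (Rule 14).
Holding L19 and silver-badge grants L13 (Rule 18).
Holding violet-pass and L13 grants T34 (Rule 6).
Holding T34 and C29 grants L12 (Rule 13).
violet-pass: reached.
T34: reached.
K21: reached.
T29 would need C17 and T34 (Rule 11), but C17 is never granted.
C5 would need violet-key and silver-badge (Rule 12), but violet-key is never granted.
L12: reached.
Reached: violet-pass, T34, K21, and L12 — 4 of the 6.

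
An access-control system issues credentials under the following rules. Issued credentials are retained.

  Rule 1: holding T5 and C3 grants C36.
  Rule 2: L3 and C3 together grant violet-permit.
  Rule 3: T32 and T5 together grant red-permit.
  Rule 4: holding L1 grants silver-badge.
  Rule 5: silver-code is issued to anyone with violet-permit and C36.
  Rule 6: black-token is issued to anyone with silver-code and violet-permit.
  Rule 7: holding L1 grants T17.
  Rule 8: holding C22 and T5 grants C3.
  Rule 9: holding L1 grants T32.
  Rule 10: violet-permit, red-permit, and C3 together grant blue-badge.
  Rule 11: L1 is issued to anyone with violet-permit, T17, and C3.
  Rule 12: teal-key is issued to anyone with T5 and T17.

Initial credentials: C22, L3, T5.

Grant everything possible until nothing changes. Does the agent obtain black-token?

Holding C22 and T5 grants C3 (Rule 8).
Holding T5 and C3 grants C36 (Rule 1).
Holding L3 and C3 grants violet-permit (Rule 2).
Holding violet-permit and C36 grants silver-code (Rule 5).
Holding silver-code and violet-permit grants black-token (Rule 6).

Yes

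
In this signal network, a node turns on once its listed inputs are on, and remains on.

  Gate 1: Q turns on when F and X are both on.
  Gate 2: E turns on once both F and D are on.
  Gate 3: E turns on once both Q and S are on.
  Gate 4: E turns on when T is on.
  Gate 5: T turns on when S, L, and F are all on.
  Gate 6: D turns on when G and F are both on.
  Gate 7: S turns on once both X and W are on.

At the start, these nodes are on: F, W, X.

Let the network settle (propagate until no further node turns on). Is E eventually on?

Yes

Gate 1: F and X on → Q on.
X and W are on, so S turns on (Gate 7).
Gate 3: Q and S on → E on.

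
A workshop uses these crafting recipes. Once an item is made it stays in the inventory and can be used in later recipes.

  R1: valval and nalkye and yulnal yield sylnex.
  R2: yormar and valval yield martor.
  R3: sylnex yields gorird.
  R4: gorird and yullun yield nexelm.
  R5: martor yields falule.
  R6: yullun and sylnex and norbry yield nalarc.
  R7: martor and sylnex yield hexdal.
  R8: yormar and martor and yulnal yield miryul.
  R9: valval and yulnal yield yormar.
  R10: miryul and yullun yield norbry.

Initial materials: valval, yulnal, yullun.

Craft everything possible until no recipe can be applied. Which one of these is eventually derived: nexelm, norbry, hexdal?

norbry

Using R9, valval and yulnal make yormar.
Using R2, yormar and valval make martor.
Using R8, yormar, martor, and yulnal make miryul.
Using R10, miryul and yullun make norbry.
nexelm would need gorird and yullun (R4), but gorird is never obtained. hexdal would need martor and sylnex (R7), but sylnex is never obtained.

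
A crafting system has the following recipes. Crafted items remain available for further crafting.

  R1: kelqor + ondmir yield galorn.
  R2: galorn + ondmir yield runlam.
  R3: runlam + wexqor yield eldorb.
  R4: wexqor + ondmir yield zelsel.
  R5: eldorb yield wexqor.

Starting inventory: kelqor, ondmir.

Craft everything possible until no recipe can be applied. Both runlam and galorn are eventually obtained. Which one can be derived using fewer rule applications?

galorn: Using R1, kelqor and ondmir make galorn. [1 rule application]
runlam: kelqor + ondmir → galorn (R1). galorn + ondmir → runlam (R2). [2 rule applications]
galorn needs fewer.

galorn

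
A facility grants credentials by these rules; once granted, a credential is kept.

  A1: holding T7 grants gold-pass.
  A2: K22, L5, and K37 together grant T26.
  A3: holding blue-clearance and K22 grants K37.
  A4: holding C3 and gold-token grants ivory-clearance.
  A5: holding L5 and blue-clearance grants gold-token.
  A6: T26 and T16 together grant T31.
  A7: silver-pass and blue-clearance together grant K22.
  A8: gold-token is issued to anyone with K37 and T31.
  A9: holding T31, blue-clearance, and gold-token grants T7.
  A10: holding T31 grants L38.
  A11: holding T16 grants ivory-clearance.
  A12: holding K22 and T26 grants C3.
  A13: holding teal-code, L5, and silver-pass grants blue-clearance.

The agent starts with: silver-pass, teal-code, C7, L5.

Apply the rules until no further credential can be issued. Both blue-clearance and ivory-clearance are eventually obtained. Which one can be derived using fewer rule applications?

blue-clearance: Holding teal-code, L5, and silver-pass grants blue-clearance (A13). [1 rule application]
ivory-clearance: Holding teal-code, L5, and silver-pass grants blue-clearance (A13). Holding L5 and blue-clearance grants gold-token (A5). Holding silver-pass and blue-clearance grants K22 (A7). Holding blue-clearance and K22 grants K37 (A3). Holding K22, L5, and K37 grants T26 (A2). Holding K22 and T26 grants C3 (A12). Holding C3 and gold-token grants ivory-clearance (A4). [7 rule applications]
blue-clearance needs fewer.

blue-clearance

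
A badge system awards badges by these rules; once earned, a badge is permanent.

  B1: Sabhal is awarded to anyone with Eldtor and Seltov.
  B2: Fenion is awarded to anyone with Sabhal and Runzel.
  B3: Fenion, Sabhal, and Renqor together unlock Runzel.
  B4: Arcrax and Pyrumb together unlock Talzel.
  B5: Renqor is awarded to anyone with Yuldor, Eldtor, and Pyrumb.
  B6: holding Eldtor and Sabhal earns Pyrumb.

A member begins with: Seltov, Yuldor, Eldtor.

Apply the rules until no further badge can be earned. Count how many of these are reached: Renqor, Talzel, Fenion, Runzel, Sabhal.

With Eldtor and Seltov, Sabhal is earned (B1).
With Eldtor and Sabhal, Pyrumb is earned (B6).
With Yuldor, Eldtor, and Pyrumb, Renqor is earned (B5).
Renqor: reached.
Talzel would need Arcrax and Pyrumb (B4), but Arcrax is never earned.
Fenion would need Sabhal and Runzel (B2), but Runzel is never earned.
Runzel would need Fenion, Sabhal, and Renqor (B3), but Fenion is never earned.
Sabhal: reached.
Reached: Renqor and Sabhal — 2 of the 5.

2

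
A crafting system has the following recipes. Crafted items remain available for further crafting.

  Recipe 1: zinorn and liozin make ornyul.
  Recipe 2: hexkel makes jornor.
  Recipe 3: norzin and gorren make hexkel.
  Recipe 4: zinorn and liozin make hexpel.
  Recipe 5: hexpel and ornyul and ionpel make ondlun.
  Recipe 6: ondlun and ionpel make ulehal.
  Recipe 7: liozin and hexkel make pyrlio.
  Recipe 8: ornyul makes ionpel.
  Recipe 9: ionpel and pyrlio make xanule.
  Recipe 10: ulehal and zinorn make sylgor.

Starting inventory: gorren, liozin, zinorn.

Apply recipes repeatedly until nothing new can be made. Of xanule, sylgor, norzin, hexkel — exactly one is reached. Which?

sylgor

zinorn and liozin → ornyul (Recipe 1).
Using Recipe 4, zinorn and liozin make hexpel.
Using Recipe 8, ornyul makes ionpel.
Using Recipe 5, hexpel, ornyul, and ionpel make ondlun.
ondlun and ionpel → ulehal (Recipe 6).
Using Recipe 10, ulehal and zinorn make sylgor.
xanule would need ionpel and pyrlio (Recipe 9), but pyrlio is never obtained. No rule produces norzin, and it is not given. hexkel would need norzin and gorren (Recipe 3), but norzin is never obtained.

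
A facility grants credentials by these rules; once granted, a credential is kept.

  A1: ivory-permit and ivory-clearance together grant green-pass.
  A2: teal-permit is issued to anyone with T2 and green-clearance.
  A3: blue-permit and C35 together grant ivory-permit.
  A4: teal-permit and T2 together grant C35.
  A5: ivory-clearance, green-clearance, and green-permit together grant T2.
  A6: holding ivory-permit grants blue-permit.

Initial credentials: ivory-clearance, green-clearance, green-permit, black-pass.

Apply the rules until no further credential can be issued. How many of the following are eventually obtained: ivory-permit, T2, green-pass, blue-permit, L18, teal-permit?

Holding ivory-clearance, green-clearance, and green-permit grants T2 (A5).
Holding T2 and green-clearance grants teal-permit (A2).
ivory-permit would need blue-permit and C35 (A3), but blue-permit is never granted.
T2: reached.
green-pass would need ivory-permit and ivory-clearance (A1), but ivory-permit is never granted.
blue-permit would need ivory-permit (A6), but ivory-permit is never granted.
No rule produces L18, and it is not given.
teal-permit: reached.
Reached: T2 and teal-permit — 2 of the 6.

2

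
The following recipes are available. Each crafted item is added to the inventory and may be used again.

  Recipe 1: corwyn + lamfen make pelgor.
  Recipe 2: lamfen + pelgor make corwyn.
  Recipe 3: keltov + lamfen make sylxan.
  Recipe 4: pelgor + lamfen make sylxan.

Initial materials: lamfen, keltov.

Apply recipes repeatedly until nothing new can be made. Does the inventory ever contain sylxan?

Using Recipe 3, keltov and lamfen make sylxan.

Yes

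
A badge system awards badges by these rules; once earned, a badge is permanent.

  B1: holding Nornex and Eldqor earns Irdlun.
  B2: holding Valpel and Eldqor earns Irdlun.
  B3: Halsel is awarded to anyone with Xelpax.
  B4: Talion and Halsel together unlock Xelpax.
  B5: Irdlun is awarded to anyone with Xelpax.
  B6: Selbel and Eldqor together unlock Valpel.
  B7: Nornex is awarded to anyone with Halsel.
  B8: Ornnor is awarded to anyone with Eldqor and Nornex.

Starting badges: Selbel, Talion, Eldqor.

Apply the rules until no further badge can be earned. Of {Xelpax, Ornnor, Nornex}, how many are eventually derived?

Xelpax would need Talion and Halsel (B4), but Halsel is never earned.
Ornnor would need Eldqor and Nornex (B8), but Nornex is never earned.
Nornex would need Halsel (B7), but Halsel is never earned.
None of the 3 are reached.

0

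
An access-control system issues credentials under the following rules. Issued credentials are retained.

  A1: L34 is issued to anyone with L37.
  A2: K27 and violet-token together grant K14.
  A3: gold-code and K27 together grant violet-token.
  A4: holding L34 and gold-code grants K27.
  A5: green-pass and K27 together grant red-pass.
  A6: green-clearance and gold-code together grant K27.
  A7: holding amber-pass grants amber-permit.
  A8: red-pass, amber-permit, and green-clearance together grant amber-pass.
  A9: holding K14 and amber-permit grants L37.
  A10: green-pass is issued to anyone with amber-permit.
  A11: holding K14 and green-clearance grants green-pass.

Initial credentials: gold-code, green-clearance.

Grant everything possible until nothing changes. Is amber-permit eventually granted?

No

amber-permit would need amber-pass (A7), but amber-pass is never granted.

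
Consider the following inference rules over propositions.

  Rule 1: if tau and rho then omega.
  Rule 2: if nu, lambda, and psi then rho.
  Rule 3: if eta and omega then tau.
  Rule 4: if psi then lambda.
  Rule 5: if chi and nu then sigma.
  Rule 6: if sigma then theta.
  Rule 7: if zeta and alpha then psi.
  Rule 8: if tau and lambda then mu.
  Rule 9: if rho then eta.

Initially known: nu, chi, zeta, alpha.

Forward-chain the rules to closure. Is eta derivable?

zeta and alpha hold, so psi follows (Rule 7).
From psi, Rule 4 gives lambda.
From nu, lambda, and psi, Rule 2 gives rho.
From rho, Rule 9 gives eta.

Yes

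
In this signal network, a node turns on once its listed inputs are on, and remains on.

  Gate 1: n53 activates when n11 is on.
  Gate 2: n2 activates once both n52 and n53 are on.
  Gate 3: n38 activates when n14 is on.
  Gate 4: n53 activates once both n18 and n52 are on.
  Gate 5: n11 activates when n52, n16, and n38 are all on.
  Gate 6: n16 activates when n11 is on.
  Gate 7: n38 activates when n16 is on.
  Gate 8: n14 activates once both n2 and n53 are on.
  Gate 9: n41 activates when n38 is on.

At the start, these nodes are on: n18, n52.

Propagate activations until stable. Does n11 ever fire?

n11 would need n52, n16, and n38 (Gate 5), but n16 never turns on.

No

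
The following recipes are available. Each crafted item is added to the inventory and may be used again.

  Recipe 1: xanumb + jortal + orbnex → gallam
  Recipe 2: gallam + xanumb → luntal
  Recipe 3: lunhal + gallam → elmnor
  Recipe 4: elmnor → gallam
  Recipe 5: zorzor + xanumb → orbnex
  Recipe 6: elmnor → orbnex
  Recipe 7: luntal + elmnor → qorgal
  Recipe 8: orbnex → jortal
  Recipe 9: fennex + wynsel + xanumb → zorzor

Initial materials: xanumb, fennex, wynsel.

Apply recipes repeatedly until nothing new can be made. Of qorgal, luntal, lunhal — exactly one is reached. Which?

luntal

fennex + wynsel + xanumb → zorzor (Recipe 9).
Using Recipe 5, zorzor and xanumb make orbnex.
Using Recipe 8, orbnex makes jortal.
xanumb + jortal + orbnex → gallam (Recipe 1).
Using Recipe 2, gallam and xanumb make luntal.
qorgal would need luntal and elmnor (Recipe 7), but elmnor is never obtained. No rule produces lunhal, and it is not given.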